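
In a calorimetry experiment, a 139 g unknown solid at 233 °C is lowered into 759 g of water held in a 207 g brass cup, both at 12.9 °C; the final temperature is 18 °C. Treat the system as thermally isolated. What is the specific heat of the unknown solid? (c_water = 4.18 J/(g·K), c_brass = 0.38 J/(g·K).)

c ≈ 0.555 J/(g·K)

Conservation of energy gives ΣQ = 0:
139×c×(18 − 233) + 759×4.18×(18 − 12.9) + 207×0.38×(18 − 12.9) = 0
-29885 c = -16582
c = -16582/-29885 ≈ 0.5548 J/(g·K)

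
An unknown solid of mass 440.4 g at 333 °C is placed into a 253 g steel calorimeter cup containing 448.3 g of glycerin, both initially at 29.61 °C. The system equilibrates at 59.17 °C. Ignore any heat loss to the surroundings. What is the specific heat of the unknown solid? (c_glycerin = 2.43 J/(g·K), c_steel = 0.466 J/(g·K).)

Let T be the final temperature. ΣQ_i = 0:
440.4·c·(59.17 − 333) + 448.3·2.43·(59.17 − 29.61) + 253·0.466·(59.17 − 29.61) = 0
-120595 c = -35687
c = -35687/-120595 ≈ 0.2959 J/(g·K)

c ≈ 0.296 J/(g·K)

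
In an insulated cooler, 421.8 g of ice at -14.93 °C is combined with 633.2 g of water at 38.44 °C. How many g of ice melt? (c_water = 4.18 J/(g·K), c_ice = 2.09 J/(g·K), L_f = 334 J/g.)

m_melted ≈ 265 g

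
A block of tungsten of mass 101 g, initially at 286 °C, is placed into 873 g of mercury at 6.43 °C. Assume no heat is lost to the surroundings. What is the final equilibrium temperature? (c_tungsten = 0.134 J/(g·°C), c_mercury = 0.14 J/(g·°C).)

T_f ≈ 34.3 °C

Net heat exchanged in the isolated system is zero:
101*0.134*(T − 286) + 873*0.14*(T − 6.43) = 0
13.53(T − 286) + 122.22(T − 6.43) = 0
(13.53 + 122.22) T = 13.53*286 + 122.22*6.43
T ≈ 34.30 °C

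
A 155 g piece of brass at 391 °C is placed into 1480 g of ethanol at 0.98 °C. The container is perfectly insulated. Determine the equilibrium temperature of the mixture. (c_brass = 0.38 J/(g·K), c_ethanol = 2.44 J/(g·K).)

Taking heat into each body as positive, Σ m c ΔT = 0:
155*0.38*(T − 391) + 1480*2.44*(T − 0.98) = 0
58.9(T − 391) + 3611.2(T − 0.98) = 0
3670.1 T = 26569
T = 26569/3670.1 ≈ 7.24 °C

T_f ≈ 7.2 °C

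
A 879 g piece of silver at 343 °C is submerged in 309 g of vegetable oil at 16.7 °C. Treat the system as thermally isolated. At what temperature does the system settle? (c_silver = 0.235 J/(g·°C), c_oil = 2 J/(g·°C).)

T_f ≈ 98.4 °C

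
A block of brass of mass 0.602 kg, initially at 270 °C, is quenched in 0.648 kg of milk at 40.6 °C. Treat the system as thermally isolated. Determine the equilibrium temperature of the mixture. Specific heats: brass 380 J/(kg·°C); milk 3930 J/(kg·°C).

Heat gained plus heat lost sum to zero:
0.602·380·(T − 270) + 0.648·3930·(T − 40.6) = 0
2775.4 T = 165159
T = 165159 / 2775.4 = 59.5 °C

T_f ≈ 59.5 °C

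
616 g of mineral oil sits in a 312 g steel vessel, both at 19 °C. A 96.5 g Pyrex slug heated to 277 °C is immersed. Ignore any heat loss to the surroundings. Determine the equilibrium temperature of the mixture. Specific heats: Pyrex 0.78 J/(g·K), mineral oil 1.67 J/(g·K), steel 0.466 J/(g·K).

T_f ≈ 34.5 °C

Let T be the final temperature. ΣQ_i = 0:
96.5*0.78*(T − 277) + 616*1.67*(T − 19) + 312*0.466*(T − 19) = 0
(75.27 + 1028.7 + 145.39) T = 75.27*277 + 1028.7*19 + 145.39*19
T = 43158 / 1249.4 = 34.5 °C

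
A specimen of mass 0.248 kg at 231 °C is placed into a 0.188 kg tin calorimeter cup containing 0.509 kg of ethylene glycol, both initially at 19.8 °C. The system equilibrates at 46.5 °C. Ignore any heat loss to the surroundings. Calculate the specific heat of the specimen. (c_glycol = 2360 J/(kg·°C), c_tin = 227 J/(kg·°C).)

Heat gained plus heat lost sum to zero:
0.248·c·(46.5 − 231) + 0.509·2360·(46.5 − 19.8) + 0.188·227·(46.5 − 19.8) = 0
-45.76 c = -33213
c = -33213/-45.76 ≈ 725.9 J/(kg·°C)

c ≈ 726 J/(kg·°C)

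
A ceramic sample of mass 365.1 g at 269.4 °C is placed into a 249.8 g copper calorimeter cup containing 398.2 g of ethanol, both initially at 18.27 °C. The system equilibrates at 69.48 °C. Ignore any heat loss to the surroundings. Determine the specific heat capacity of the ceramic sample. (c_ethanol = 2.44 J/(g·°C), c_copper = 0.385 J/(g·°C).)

Conservation of energy gives ΣQ = 0:
365.1·c·(69.48 − 269.4) + 398.2·2.44·(69.48 − 18.27) + 249.8·0.385·(69.48 − 18.27) = 0
-72991 c = -54681
c = -54681/-72991 ≈ 0.7492 J/(g·°C)

c ≈ 0.749 J/(g·°C)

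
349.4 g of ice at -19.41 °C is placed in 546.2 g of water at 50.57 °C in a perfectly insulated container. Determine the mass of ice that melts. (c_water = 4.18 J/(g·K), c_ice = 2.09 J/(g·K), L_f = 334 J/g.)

Cooling the water to 0 °C releases 546.2×4.18×50.57 = 115457 J.
Warming the ice to 0 °C takes 349.4×2.09×19.41 = 14174 J, leaving 101283 J for melting.
To melt every bit of ice: 349.4×334 = 116700 J.
That's not enough to melt it all — equilibrium is at 0 °C with ice remaining.
Mass melted = 101283/334 ≈ 303.2 g.

m_melted ≈ 303 g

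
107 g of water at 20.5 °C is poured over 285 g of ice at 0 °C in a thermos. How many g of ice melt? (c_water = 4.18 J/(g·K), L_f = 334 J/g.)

m_melted ≈ 27.5 g

Heat available from the water dropping to 0 °C: 107×4.18×20.5 = 9168.8 J.
Melting all 285 g of ice would need 285×334 = 95190 J.
That's not enough to melt it all — equilibrium is at 0 °C with ice remaining.
m_melted×334 = 9168.8  ⇒  m_melted ≈ 27.45 g.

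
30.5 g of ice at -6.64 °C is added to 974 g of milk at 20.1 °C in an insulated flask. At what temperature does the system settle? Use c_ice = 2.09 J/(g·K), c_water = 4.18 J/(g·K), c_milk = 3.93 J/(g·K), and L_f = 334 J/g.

Let T be the final temperature. ΣQ_i = 0:
warm ice to 0 °C: 30.5×2.09×(0 − (-6.64)) = 423.27; fusion: m_ice L_f = 30.5×334 = 10187; warm the meltwater: 127.49 T; milk: 3827.8(T − 20.1)
3955.3 T = 76939 − 10610 = 66329
T ≈ 16.77 °C (positive, so assuming full melt was valid).

T_f ≈ 16.8 °C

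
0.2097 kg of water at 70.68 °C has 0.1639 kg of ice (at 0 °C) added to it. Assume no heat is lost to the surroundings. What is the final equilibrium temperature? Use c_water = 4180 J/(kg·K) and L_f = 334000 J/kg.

Let T be the final temperature. ΣQ_i = 0:
fusion: m_ice L_f = 0.1639×334000 = 54743
  warm the meltwater: 685.1 T
  water cools: 0.2097×4180×(T − 70.68) = 876.55(T − 70.68)
1561.6 T = 61954 − 54743 = 7211.7
T ≈ 4.62 °C. Since T > 0 °C, the all-ice-melts assumption holds.

T_f ≈ 4.6 °C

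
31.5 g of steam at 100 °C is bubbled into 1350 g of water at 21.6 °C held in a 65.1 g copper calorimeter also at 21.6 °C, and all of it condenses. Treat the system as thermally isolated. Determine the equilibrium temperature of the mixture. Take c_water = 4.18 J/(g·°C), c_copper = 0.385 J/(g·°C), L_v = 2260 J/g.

Energy conservation, ΣQ = 0:
latent heat released on condensation: 31.5·2260 = 71190; condensed water 100 °C→T: 131.67(T − 100); water warms: 1350·4.18·(T − 21.6) = 5643(T − 21.6); copper cup: 65.1·0.385·(T − 21.6) = 25.06(T − 21.6)
5799.7 T = 71190 + 13167 + 122430 = 206787
T ≈ 35.65 °C, under the boiling point, so the assumption holds.

T_f ≈ 35.7 °C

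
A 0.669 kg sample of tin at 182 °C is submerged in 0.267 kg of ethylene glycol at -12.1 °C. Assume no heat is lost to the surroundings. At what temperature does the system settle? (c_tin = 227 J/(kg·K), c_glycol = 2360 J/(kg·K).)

Net heat exchanged in the isolated system is zero:
0.669*227*(T − 182) + 0.267*2360*(T − (-12.1)) = 0
151.86(T − 182) + 630.12(T − (-12.1)) = 0
781.98 T = 20015
T = 20015 / 781.98 = 25.6 °C

T_f ≈ 25.6 °C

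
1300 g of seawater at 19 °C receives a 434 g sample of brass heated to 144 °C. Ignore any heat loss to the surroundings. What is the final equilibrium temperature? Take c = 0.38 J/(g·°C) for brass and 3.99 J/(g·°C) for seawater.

T_f ≈ 22.9 °C

Heat gained plus heat lost sum to zero:
434*0.38*(T − 144) + 1300*3.99*(T − 19) = 0
164.92(T − 144) + 5187(T − 19) = 0
(164.92 + 5187) T = 164.92*144 + 5187*19
T ≈ 22.85 °C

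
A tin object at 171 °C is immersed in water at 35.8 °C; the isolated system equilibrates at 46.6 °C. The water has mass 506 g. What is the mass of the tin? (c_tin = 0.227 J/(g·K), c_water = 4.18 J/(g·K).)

m ≈ 809 g

|Q_tin| = |Q_water|:
m·0.227·(171 − 46.6) = 506·4.18·(46.6 − 35.8)
28.24 m = 22843  ⇒  m ≈ 808.9 g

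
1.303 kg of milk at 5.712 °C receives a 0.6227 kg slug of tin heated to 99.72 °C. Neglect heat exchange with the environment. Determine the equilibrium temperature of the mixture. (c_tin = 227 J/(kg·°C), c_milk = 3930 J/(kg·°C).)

Heat lost by the tin equals heat gained by the milk:
0.6227×227×(99.72 − T) = 1.303×3930×(T − 5.712)
141.35(99.72 − T) = 5120.8(T − 5.712)
5262.1 T = 43346  ⇒  T ≈ 8.24 °C

T_f ≈ 8.2 °C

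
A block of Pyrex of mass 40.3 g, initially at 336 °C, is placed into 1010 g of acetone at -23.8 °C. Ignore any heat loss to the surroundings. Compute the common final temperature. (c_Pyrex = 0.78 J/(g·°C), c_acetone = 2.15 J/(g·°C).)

T_f ≈ -18.7 °C

Setting the total heat transfer to zero:
40.3·0.78·(T − 336) + 1010·2.15·(T − (-23.8)) = 0
31.43(T − 336) + 2171.5(T − (-23.8)) = 0
2202.9 T = -41120
T = -41120/2202.9 ≈ -18.67 °C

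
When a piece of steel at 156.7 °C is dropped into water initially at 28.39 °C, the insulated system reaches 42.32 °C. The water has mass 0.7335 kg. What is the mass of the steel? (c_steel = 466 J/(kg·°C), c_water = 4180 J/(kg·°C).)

m ≈ 0.801 kg

|Q_steel| = |Q_water|:
m×466×(156.7 − 42.32) = 0.7335×4180×(42.32 − 28.39)
53301 m = 42710  ⇒  m ≈ 0.8013 kg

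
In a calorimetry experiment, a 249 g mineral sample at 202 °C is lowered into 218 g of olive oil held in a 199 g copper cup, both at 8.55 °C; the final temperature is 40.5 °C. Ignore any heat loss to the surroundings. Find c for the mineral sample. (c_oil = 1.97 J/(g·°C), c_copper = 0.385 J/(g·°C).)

Energy conservation, ΣQ = 0:
249·c·(40.5 − 202) + 218·1.97·(40.5 − 8.55) + 199·0.385·(40.5 − 8.55) = 0
-40214 c = -16169
c = -16169/-40214 ≈ 0.4021 J/(g·°C)

c ≈ 0.402 J/(g·°C)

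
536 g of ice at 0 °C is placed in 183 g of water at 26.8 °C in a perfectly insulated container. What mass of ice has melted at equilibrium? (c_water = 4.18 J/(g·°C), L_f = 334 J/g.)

m_melted ≈ 61.4 g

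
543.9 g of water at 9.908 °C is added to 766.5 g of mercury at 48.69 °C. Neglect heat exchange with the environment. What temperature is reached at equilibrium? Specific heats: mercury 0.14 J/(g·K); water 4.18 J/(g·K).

Net heat exchanged in the isolated system is zero:
766.5×0.14×(T − 48.69) + 543.9×4.18×(T − 9.908) = 0
107.31(T − 48.69) + 2273.5(T − 9.908) = 0
2380.8 T = 27751
T = 27751/2380.8 ≈ 11.66 °C

T_f ≈ 11.7 °C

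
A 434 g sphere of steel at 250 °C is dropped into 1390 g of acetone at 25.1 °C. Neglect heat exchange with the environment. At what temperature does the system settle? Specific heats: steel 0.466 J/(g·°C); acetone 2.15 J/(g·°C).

T_f ≈ 39.4 °C

With ΣQ=0 the equilibrium temperature is the m·c-weighted mean:
T_f = (202.24×250 + 2988.5×25.1) / (202.24 + 2988.5)
    = 125572 / 3190.7 ≈ 39.36 °C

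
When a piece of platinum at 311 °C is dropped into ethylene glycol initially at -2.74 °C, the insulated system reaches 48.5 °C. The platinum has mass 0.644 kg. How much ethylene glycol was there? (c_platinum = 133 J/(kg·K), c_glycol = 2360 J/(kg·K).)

Heat gained plus heat lost sum to zero:
0.644×133×(48.5 − 311) + m×2360×(48.5 − (-2.74)) = 0
120926 m = 22484
m = 22484/120926 ≈ 0.1859 kg

m ≈ 0.186 kg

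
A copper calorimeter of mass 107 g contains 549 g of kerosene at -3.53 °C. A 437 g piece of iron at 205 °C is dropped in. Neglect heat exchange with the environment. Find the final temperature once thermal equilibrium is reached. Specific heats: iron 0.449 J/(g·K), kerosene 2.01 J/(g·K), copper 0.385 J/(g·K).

T_f ≈ 27.0 °C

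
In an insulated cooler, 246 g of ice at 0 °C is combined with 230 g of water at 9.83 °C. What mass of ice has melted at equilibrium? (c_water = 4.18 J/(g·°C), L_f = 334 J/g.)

m_melted ≈ 28.3 g

Cooling the water to 0 °C releases 230·4.18·9.83 = 9450.6 J.
Fully melting the ice requires m_ice L_f = 246·334 = 82164 J.
Since 9450.6 < 82164 J, not all the ice melts; equilibrium is at 0 °C.
m_melted·334 = 9450.6  ⇒  m_melted ≈ 28.3 g.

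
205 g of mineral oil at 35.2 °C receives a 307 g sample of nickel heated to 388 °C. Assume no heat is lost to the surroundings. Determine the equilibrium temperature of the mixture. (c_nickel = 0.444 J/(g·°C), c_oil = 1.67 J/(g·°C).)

T_f ≈ 135.7 °C

Let T be the final temperature. ΣQ_i = 0:
307×0.444×(T − 388) + 205×1.67×(T − 35.2) = 0
(136.31 + 342.35) T = 136.31×388 + 342.35×35.2
T = 64938 / 478.66 = 136 °C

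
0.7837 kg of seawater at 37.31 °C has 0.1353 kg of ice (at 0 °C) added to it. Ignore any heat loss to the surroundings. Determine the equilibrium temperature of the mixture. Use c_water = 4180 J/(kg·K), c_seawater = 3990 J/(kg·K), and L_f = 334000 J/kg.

T_f ≈ 19.4 °C

Net heat exchanged in the isolated system is zero:
melt ice: 0.1353×334000 = 45190; warm the meltwater: 565.55 T; seawater: 3127(T − 37.31)
3692.5 T = 116667 − 45190 = 71477
T ≈ 19.36 °C — above 0 °C, consistent with complete melting.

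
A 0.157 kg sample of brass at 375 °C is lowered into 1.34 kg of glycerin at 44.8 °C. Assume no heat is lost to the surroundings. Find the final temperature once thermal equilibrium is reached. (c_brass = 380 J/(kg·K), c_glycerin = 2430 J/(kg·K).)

T_f ≈ 50.7 °C

T_f = Σ m_i c_i T_i / Σ m_i c_i:
T_f = (59.66·375 + 3256.2·44.8) / (59.66 + 3256.2)
    = 168250 / 3315.9 ≈ 50.74 °C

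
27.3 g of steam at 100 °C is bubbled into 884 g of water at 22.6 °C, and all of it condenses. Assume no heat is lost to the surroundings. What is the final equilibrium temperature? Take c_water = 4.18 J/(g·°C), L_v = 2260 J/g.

T_f ≈ 41.1 °C

Energy balance with sensible and latent terms:
steam→water at 100 °C releases m L_v = 27.3×2260 = 61698; condensate cools 100→T: 27.3×4.18×(T − 100) = 114.11(T − 100); water warms: 884×4.18×(T − 22.6) = 3695.1(T − 22.6)
3809.2 T = 61698 + 11411 + 83510 = 156619
T ≈ 41.12 °C (< 100 °C, so full condensation is consistent).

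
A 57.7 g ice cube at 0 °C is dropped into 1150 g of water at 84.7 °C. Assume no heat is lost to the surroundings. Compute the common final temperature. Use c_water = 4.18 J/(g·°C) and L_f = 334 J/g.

T_f ≈ 76.8 °C

Let T be the final temperature. ΣQ_i = 0:
fusion: m_ice L_f = 57.7×334 = 19272; meltwater 0→T: 57.7×4.18×T = 241.19 T; water cools: 1150×4.18×(T − 84.7) = 4807(T − 84.7)
5048.2 T = 407153 − 19272 = 387881
T ≈ 76.84 °C — above 0 °C, consistent with complete melting.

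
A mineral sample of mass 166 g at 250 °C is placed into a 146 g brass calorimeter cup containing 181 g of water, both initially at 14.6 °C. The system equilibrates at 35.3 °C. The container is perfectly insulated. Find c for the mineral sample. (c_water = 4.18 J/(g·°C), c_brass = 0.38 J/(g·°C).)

c ≈ 0.472 J/(g·°C)

Energy conservation, ΣQ = 0:
166·c·(35.3 − 250) + 181·4.18·(35.3 − 14.6) + 146·0.38·(35.3 − 14.6) = 0
-35640 c = -16810
c = -16810/-35640 ≈ 0.4716 J/(g·°C)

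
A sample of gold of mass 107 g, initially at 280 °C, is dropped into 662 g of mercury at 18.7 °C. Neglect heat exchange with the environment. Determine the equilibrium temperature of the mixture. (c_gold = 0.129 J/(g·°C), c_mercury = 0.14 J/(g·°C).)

Setting the total heat transfer to zero:
107·0.129·(T − 280) + 662·0.14·(T − 18.7) = 0
13.8(T − 280) + 92.68(T − 18.7) = 0
106.48 T = 5598
T ≈ 52.57 °C

T_f ≈ 52.6 °C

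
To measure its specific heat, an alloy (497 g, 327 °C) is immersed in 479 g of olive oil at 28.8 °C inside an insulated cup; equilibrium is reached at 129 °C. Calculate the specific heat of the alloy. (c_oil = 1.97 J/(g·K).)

c ≈ 0.961 J/(g·K)

Conservation of energy gives ΣQ = 0:
497×c×(129 − 327) + 479×1.97×(129 − 28.8) = 0
-98406 c = -94552
c = -94552/-98406 ≈ 0.9608 J/(g·K)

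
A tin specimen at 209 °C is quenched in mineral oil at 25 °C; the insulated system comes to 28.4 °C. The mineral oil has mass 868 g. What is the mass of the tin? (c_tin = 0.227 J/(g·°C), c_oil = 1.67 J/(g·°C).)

m ≈ 120 g

|Q_tin| = |Q_oil|:
m·0.227·(209 − 28.4) = 868·1.67·(28.4 − 25)
41 m = 4928.5  ⇒  m ≈ 120.2 g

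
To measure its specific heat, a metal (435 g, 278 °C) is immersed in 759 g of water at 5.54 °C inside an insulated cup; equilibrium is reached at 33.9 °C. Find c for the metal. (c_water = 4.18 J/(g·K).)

c ≈ 0.847 J/(g·K)

Heat lost by the metal = heat gained by the water:
435×c×(278 − 33.9) = 759×4.18×(33.9 − 5.54)
106184 c = 89976  ⇒  c ≈ 0.8474 J/(g·K)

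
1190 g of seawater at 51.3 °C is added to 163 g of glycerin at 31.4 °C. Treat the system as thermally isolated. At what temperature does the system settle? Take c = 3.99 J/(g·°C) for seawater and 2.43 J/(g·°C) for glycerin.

T_f ≈ 49.8 °C

With ΣQ=0 the equilibrium temperature is the m·c-weighted mean:
T_f = (4748.1·51.3 + 396.09·31.4) / (4748.1 + 396.09)
    = 256015 / 5144.2 ≈ 49.77 °C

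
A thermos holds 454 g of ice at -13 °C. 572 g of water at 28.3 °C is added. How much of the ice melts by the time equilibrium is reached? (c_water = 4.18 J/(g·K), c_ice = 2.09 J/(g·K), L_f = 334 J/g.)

m_melted ≈ 166 g

Cooling the water to 0 °C releases 572×4.18×28.3 = 67664 J.
Of that, 454×2.09×13 = 12335 J goes to bring the ice to 0 °C, leaving 55329 J.
Fully melting the ice requires m_ice L_f = 454×334 = 151636 J.
That's not enough to melt it all — equilibrium is at 0 °C with ice remaining.
Mass melted = 55329/334 ≈ 165.7 g.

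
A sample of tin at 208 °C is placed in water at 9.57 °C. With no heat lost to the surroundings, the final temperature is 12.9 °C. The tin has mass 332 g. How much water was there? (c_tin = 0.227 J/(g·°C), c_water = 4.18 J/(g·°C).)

Heat gained plus heat lost sum to zero:
332×0.227×(12.9 − 208) + m×4.18×(12.9 − 9.57) = 0
13.92 m = 14704
m = 14704/13.92 ≈ 1056 g

m ≈ 1060 g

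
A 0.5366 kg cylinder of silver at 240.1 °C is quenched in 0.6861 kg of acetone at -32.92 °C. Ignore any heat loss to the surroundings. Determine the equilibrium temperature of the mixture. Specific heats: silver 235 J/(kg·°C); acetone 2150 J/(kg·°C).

T_f = Σ m_i c_i T_i / Σ m_i c_i:
T_f = (126.1·240.1 + 1475.1·(-32.92)) / (126.1 + 1475.1)
    = -18284 / 1601.2 ≈ -11.42 °C

T_f ≈ -11.4 °C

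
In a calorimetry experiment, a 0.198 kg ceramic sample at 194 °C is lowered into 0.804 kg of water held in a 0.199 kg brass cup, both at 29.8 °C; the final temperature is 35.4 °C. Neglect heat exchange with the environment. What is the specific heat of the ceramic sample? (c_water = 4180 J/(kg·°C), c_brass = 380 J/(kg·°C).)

Conservation of energy gives ΣQ = 0:
0.198×c×(35.4 − 194) + 0.804×4180×(35.4 − 29.8) + 0.199×380×(35.4 − 29.8) = 0
-31.4 c = -19244
c = -19244/-31.4 ≈ 612.8 J/(kg·°C)

c ≈ 613 J/(kg·°C)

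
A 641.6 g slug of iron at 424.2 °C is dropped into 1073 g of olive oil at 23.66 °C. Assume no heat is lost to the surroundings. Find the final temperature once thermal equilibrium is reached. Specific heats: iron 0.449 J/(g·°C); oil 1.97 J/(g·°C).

|Q_iron| = |Q_oil|:
641.6·0.449·(424.2 − T) = 1073·1.97·(T − 23.66)
288.08(424.2 − T) = 2113.8(T − 23.66)
2401.9 T = 172216  ⇒  T ≈ 71.70 °C

T_f ≈ 71.7 °C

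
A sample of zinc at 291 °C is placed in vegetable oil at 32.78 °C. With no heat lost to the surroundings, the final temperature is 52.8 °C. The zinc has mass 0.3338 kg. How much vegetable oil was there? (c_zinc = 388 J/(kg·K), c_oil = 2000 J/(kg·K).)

m ≈ 0.77 kg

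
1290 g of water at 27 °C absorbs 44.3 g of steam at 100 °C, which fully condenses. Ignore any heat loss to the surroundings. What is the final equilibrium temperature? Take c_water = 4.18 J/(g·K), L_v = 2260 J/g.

Energy balance with sensible and latent terms:
steam→water at 100 °C releases m L_v = 44.3·2260 = 100118; condensate cools 100→T: 44.3·4.18·(T − 100) = 185.17(T − 100); water warms: 1290·4.18·(T − 27) = 5392.2(T − 27)
5577.4 T = 100118 + 18517 + 145589 = 264225
T ≈ 47.37 °C, under the boiling point, so the assumption holds.

T_f ≈ 47.4 °C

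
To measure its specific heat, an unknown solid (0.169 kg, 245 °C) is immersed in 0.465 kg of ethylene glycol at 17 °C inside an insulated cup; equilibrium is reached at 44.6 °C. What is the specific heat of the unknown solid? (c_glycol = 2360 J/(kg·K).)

c ≈ 894 J/(kg·K)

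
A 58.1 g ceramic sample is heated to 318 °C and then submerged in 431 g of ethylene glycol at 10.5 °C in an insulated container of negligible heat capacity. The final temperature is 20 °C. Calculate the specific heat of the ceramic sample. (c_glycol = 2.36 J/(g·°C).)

Conservation of energy gives ΣQ = 0:
58.1×c×(20 − 318) + 431×2.36×(20 − 10.5) = 0
-17314 c = -9663
c = -9663/-17314 ≈ 0.5581 J/(g·°C)

c ≈ 0.558 J/(g·°C)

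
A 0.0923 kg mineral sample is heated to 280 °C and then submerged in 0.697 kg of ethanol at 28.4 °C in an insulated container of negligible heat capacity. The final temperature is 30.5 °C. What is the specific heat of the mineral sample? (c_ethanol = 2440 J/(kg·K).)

c ≈ 155 J/(kg·K)

Taking heat into each body as positive, Σ m c ΔT = 0:
0.0923·c·(30.5 − 280) + 0.697·2440·(30.5 − 28.4) = 0
-23.03 c = -3571.4
c = -3571.4/-23.03 ≈ 155.1 J/(kg·K)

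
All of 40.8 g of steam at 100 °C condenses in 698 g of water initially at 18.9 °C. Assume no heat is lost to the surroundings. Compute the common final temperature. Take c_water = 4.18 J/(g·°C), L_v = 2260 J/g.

T_f ≈ 53.2 °C

Let T be the final temperature. ΣQ_i = 0:
condense steam: −40.8·2260 = −92208; condensed water 100 °C→T: 170.54(T − 100); original water: 2917.6(T − 18.9)
3088.2 T = 92208 + 17054 + 55143 = 164406
T ≈ 53.24 °C (< 100 °C, so full condensation is consistent).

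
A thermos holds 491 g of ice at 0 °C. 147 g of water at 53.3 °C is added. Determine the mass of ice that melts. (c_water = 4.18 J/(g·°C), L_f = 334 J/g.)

m_melted ≈ 98.1 g

Heat available from the water dropping to 0 °C: 147×4.18×53.3 = 32751 J.
To melt every bit of ice: 491×334 = 163994 J.
32751 J < 163994 J, so only part of the ice melts and the system sits at 0 °C.
m_melt = 32751 / L_f = 98.06 g.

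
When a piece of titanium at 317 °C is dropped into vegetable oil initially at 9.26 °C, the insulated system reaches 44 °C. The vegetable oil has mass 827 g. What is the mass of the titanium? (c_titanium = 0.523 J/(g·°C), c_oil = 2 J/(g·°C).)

Energy conservation, ΣQ = 0:
m·0.523·(44 − 317) + 827·2·(44 − 9.26) = 0
-142.78 m = -57460
m = -57460/-142.78 ≈ 402.4 g

m ≈ 402 g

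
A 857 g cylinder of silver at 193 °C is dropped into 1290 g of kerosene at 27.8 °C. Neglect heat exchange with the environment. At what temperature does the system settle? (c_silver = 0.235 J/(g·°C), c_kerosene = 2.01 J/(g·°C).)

Net heat exchanged in the isolated system is zero:
857×0.235×(T − 193) + 1290×2.01×(T − 27.8) = 0
(201.39 + 2592.9) T = 201.39×193 + 2592.9×27.8
T ≈ 39.71 °C

T_f ≈ 39.7 °C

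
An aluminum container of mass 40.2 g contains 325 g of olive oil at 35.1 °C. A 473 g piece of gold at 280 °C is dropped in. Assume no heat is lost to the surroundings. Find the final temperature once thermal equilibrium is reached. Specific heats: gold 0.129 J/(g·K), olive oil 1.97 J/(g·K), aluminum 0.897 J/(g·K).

T_f ≈ 55.4 °C

Net heat exchanged in the isolated system is zero:
473*0.129*(T − 280) + 325*1.97*(T − 35.1) + 40.2*0.897*(T − 35.1) = 0
737.33 T = 40823
T ≈ 55.37 °C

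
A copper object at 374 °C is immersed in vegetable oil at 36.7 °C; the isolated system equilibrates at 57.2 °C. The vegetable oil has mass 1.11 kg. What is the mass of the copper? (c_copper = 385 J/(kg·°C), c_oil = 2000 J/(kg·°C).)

Net heat exchanged in the isolated system is zero:
m·385·(57.2 − 374) + 1.11·2000·(57.2 − 36.7) = 0
-121968 m = -45510
m = -45510/-121968 ≈ 0.3731 kg

m ≈ 0.373 kg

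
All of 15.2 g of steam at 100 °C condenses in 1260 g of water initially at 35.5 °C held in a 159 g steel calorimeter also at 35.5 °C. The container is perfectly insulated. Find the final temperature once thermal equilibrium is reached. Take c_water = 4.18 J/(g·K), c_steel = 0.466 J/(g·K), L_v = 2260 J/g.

Let T be the final temperature. ΣQ_i = 0:
condense steam: −15.2·2260 = −34352
  condensate cools 100→T: 15.2·4.18·(T − 100) = 63.54(T − 100)
  water warms: 1260·4.18·(T − 35.5) = 5266.8(T − 35.5)
  cup: 74.09(T − 35.5)
5404.4 T = 34352 + 6353.6 + 189602 = 230307
T ≈ 42.61 °C — below 100 °C, confirming all the steam condensed.

T_f ≈ 42.6 °C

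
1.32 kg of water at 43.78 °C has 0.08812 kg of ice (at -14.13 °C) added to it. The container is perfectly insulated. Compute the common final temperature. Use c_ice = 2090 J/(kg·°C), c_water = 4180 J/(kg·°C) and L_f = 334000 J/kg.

Net heat exchanged in the isolated system is zero:
warm ice to 0 °C: 0.08812·2090·(0 − (-14.13)) = 2602.3
  latent heat to melt: 0.08812·334000 = 29432
  warm the meltwater: 368.34 T
  water: 5517.6(T − 43.78)
5885.9 T = 241561 − 32034 = 209526
T ≈ 35.60 °C — above 0 °C, consistent with complete melting.

T_f ≈ 35.6 °C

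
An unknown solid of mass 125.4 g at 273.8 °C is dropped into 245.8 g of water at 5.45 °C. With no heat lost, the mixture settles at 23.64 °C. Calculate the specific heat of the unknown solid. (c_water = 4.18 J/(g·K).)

c ≈ 0.596 J/(g·K)

Let T be the final temperature. ΣQ_i = 0:
125.4×c×(23.64 − 273.8) + 245.8×4.18×(23.64 − 5.45) = 0
-31370 c = -18689
c = -18689/-31370 ≈ 0.5958 J/(g·K)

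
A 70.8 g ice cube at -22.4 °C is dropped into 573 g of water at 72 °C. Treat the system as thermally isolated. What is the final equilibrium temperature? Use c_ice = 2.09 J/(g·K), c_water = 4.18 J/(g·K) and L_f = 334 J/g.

T_f ≈ 54.1 °C

Net heat exchanged in the isolated system is zero:
ice -22.4→0 °C: 70.8·2.09·22.4 = 3314.6
  melt ice: 70.8·334 = 23647
  warm the meltwater: 295.94 T
  water cools: 573·4.18·(T − 72) = 2395.1(T − 72)
2691.1 T = 172450 − 26962 = 145488
T ≈ 54.06 °C (positive, so assuming full melt was valid).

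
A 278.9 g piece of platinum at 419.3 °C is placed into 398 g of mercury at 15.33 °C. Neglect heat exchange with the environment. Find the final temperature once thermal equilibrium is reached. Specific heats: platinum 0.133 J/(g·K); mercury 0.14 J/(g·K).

T_f ≈ 176.8 °C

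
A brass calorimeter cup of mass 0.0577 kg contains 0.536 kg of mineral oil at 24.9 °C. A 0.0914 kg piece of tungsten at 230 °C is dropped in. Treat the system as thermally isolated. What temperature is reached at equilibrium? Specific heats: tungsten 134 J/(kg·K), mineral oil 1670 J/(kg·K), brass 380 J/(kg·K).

Setting the total heat transfer to zero:
0.0914·134·(T − 230) + 0.536·1670·(T − 24.9) + 0.0577·380·(T − 24.9) = 0
12.25(T − 230) + 895.12(T − 24.9) + 21.93(T − 24.9) = 0
929.29 T = 25651
T = 25651 / 929.29 = 27.6 °C

T_f ≈ 27.6 °C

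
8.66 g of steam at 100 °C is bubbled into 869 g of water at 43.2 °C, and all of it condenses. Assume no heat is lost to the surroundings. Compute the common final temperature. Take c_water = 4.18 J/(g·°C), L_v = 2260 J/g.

T_f ≈ 49.1 °C

Net heat exchanged in the isolated system is zero:
latent heat released on condensation: 8.66·2260 = 19572
  condensate cools 100→T: 8.66·4.18·(T − 100) = 36.2(T − 100)
  original water: 3632.4(T − 43.2)
3668.6 T = 19572 + 3619.9 + 156921 = 180112
T ≈ 49.10 °C — below 100 °C, confirming all the steam condensed.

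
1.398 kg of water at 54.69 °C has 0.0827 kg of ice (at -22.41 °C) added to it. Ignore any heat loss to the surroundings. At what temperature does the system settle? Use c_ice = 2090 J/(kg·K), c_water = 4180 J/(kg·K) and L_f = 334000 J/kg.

T_f ≈ 46.5 °C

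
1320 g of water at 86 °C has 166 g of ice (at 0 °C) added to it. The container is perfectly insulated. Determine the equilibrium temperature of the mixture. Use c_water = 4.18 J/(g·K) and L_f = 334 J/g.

T_f ≈ 67.5 °C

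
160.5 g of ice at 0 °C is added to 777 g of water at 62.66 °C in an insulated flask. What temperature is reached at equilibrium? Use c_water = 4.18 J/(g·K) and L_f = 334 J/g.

T_f ≈ 38.3 °C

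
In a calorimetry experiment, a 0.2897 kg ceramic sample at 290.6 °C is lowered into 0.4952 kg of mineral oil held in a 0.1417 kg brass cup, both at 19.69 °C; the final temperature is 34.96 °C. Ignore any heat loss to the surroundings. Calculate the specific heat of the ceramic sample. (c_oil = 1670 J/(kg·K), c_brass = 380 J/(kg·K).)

Heat gained plus heat lost sum to zero:
0.2897×c×(34.96 − 290.6) + 0.4952×1670×(34.96 − 19.69) + 0.1417×380×(34.96 − 19.69) = 0
-74.06 c = -13450
c = -13450/-74.06 ≈ 181.6 J/(kg·K)

c ≈ 182 J/(kg·K)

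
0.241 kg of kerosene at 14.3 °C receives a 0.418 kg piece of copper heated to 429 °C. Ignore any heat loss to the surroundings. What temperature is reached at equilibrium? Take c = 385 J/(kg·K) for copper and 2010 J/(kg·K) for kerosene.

T_f ≈ 117.7 °C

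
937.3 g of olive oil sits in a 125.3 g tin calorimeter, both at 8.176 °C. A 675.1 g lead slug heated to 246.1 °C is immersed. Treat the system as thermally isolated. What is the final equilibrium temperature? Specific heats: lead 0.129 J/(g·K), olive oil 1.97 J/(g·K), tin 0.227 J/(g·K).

Net heat exchanged in the isolated system is zero:
675.1·0.129·(T − 246.1) + 937.3·1.97·(T − 8.176) + 125.3·0.227·(T − 8.176) = 0
1962 T = 36762
T ≈ 18.74 °C

T_f ≈ 18.7 °C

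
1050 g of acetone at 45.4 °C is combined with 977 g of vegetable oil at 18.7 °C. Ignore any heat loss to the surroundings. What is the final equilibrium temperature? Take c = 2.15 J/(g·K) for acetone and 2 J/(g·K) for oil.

Conservation of energy gives ΣQ = 0:
1050×2.15×(T − 45.4) + 977×2×(T − 18.7) = 0
2257.5(T − 45.4) + 1954(T − 18.7) = 0
(2257.5 + 1954) T = 2257.5×45.4 + 1954×18.7
T = 139030/4211.5 ≈ 33.01 °C

T_f ≈ 33.0 °C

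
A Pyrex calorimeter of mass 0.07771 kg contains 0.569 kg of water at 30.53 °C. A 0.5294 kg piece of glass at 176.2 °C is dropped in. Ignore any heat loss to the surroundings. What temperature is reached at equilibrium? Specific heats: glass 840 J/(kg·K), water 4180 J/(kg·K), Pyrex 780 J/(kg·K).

Taking heat into each body as positive, Σ m c ΔT = 0:
0.5294*840*(T − 176.2) + 0.569*4180*(T − 30.53) + 0.07771*780*(T − 30.53) = 0
444.7(T − 176.2) + 2378.4(T − 30.53) + 60.61(T − 30.53) = 0
(444.7 + 2378.4 + 60.61) T = 444.7*176.2 + 2378.4*30.53 + 60.61*30.53
T = 152819 / 2883.7 = 53 °C

T_f ≈ 53.0 °C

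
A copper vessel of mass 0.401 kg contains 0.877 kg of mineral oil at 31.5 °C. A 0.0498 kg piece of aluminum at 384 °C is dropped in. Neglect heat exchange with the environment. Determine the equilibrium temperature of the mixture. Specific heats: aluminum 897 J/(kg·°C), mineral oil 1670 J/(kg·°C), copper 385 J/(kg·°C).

T_f is the heat-capacity-weighted average of the initial temperatures:
T_f = (44.67·384 + 1464.6·31.5 + 154.39·31.5) / (44.67 + 1464.6 + 154.39)
    = 68151 / 1663.6 ≈ 40.96 °C

T_f ≈ 41.0 °C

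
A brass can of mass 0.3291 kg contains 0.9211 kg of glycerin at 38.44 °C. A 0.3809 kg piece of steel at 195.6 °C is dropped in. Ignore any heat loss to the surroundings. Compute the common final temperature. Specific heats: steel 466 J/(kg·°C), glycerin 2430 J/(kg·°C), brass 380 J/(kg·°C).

T_f ≈ 49.4 °C

Setting the total heat transfer to zero:
0.3809*466*(T − 195.6) + 0.9211*2430*(T − 38.44) + 0.3291*380*(T − 38.44) = 0
177.5(T − 195.6) + 2238.3(T − 38.44) + 125.06(T − 38.44) = 0
2540.8 T = 125565
T ≈ 49.42 °C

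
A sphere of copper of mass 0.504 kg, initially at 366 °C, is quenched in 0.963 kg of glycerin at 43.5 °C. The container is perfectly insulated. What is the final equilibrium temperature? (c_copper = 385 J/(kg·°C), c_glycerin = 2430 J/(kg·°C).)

|Q_copper| = |Q_glycerin|:
0.504·385·(366 − T) = 0.963·2430·(T − 43.5)
194.04(366 − T) = 2340.1(T − 43.5)
2534.1 T = 172813  ⇒  T ≈ 68.19 °C

T_f ≈ 68.2 °C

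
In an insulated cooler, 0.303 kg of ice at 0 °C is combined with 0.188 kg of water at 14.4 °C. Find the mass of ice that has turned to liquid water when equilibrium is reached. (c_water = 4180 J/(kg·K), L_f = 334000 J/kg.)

Heat available from the water dropping to 0 °C: 0.188×4180×14.4 = 11316 J.
Fully melting the ice requires m_ice L_f = 0.303×334000 = 101202 J.
That's not enough to melt it all — equilibrium is at 0 °C with ice remaining.
m_melted×334000 = 11316  ⇒  m_melted ≈ 0.03388 kg.

m_melted ≈ 0.0339 kg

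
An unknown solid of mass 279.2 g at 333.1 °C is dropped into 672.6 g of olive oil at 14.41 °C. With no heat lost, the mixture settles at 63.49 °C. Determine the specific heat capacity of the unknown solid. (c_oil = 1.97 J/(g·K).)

c ≈ 0.864 J/(g·K)

m_s c (T_s − T_f) = m_oil c_oil (T_f − T_0):
279.2·c·(333.1 − 63.49) = 672.6·1.97·(63.49 − 14.41)
75275 c = 65032  ⇒  c ≈ 0.8639 J/(g·K)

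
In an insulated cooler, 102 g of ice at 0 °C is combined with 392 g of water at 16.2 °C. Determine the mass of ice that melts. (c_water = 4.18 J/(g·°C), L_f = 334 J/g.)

m_melted ≈ 79.5 g

Water can give up m c ΔT = 392×4.18×16.2 = 26545 J before reaching 0 °C.
Melting all 102 g of ice would need 102×334 = 34068 J.
That's not enough to melt it all — equilibrium is at 0 °C with ice remaining.
Mass melted = 26545/334 ≈ 79.48 g.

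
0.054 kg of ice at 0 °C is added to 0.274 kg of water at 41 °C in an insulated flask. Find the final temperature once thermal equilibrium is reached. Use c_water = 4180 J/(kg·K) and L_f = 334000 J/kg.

T_f ≈ 21.1 °C

Taking heat into each body as positive, Σ m c ΔT = 0:
fusion: m_ice L_f = 0.054·334000 = 18036
  meltwater 0→T: 0.054·4180·T = 225.72 T
  water: 1145.3(T − 41)
1371 T = 46958 − 18036 = 28922
T ≈ 21.10 °C (positive, so assuming full melt was valid).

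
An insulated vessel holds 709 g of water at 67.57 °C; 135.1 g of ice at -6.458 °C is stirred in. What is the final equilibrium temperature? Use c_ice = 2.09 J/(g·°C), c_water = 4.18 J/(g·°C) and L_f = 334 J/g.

T_f ≈ 43.4 °C

Taking heat into each body as positive, Σ m c ΔT = 0:
warm ice to 0 °C: 135.1×2.09×(0 − (-6.458)) = 1823.5
  latent heat to melt: 135.1×334 = 45123
  meltwater 0→T: 135.1×4.18×T = 564.72 T
  water: 2963.6(T − 67.57)
3528.3 T = 200252 − 46947 = 153305
T ≈ 43.45 °C. Since T > 0 °C, the all-ice-melts assumption holds.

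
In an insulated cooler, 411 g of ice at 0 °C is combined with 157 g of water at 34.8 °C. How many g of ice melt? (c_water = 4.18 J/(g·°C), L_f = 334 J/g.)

m_melted ≈ 68.4 g

Heat available from the water dropping to 0 °C: 157×4.18×34.8 = 22838 J.
Melting all 411 g of ice would need 411×334 = 137274 J.
Since 22838 < 137274 J, not all the ice melts; equilibrium is at 0 °C.
m_melt = 22838 / L_f = 68.38 g.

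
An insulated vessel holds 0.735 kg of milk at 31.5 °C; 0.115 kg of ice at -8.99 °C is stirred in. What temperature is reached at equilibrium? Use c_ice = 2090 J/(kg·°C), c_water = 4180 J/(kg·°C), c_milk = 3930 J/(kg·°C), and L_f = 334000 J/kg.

Heat gained plus heat lost sum to zero:
warm ice to 0 °C: 0.115×2090×(0 − (-8.99)) = 2160.7; fusion: m_ice L_f = 0.115×334000 = 38410; meltwater 0→T: 0.115×4180×T = 480.7 T; milk: 2888.5(T − 31.5)
3369.2 T = 90989 − 40571 = 50419
T ≈ 14.96 °C — above 0 °C, consistent with complete melting.

T_f ≈ 15.0 °C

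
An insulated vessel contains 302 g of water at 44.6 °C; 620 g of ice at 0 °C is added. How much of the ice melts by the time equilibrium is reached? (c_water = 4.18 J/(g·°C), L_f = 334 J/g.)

Cooling the water to 0 °C releases 302×4.18×44.6 = 56301 J.
Fully melting the ice requires m_ice L_f = 620×334 = 207080 J.
Since 56301 < 207080 J, not all the ice melts; equilibrium is at 0 °C.
m_melted×334 = 56301  ⇒  m_melted ≈ 168.6 g.

m_melted ≈ 169 g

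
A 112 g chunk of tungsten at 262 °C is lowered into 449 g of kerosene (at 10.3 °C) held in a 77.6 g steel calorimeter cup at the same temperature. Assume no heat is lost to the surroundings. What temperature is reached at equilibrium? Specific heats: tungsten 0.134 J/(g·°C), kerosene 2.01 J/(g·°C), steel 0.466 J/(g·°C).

Taking heat into each body as positive, Σ m c ΔT = 0:
112×0.134×(T − 262) + 449×2.01×(T − 10.3) + 77.6×0.466×(T − 10.3) = 0
15.01(T − 262) + 902.49(T − 10.3) + 36.16(T − 10.3) = 0
953.66 T = 13600
T ≈ 14.26 °C

T_f ≈ 14.3 °C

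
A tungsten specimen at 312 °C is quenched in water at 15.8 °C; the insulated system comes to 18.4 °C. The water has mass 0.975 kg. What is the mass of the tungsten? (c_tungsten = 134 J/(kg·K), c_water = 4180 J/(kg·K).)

m ≈ 0.269 kg

Energy conservation, ΣQ = 0:
m·134·(18.4 − 312) + 0.975·4180·(18.4 − 15.8) = 0
-39342 m = -10596
m = -10596/-39342 ≈ 0.2693 kg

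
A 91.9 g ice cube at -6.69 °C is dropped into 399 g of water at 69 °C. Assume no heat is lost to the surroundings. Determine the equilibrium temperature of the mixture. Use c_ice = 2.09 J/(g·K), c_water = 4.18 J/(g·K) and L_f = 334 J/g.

T_f ≈ 40.5 °C

Net heat exchanged in the isolated system is zero:
ice -6.69→0 °C: 91.9×2.09×6.69 = 1285; fusion: m_ice L_f = 91.9×334 = 30695; meltwater 0→T: 91.9×4.18×T = 384.14 T; water cools: 399×4.18×(T − 69) = 1667.8(T − 69)
2052 T = 115080 − 31980 = 83100
T ≈ 40.50 °C — above 0 °C, consistent with complete melting.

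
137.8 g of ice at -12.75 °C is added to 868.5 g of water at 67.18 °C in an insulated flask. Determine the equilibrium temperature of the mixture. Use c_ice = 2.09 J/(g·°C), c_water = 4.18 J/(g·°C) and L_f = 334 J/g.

T_f ≈ 46.2 °C

Sum of m c ΔT and latent-heat terms is zero:
ice -12.75→0 °C: 137.8×2.09×12.75 = 3672
  fusion: m_ice L_f = 137.8×334 = 46025
  warm the meltwater: 576 T
  water cools: 868.5×4.18×(T − 67.18) = 3630.3(T − 67.18)
4206.3 T = 243886 − 49697 = 194188
T ≈ 46.17 °C — above 0 °C, consistent with complete melting.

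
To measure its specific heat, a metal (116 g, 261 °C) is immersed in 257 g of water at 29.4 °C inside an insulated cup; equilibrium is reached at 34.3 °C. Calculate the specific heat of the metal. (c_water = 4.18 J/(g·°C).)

c ≈ 0.2 J/(g·°C)

m_s c (T_s − T_f) = m_water c_water (T_f − T_0):
116×c×(261 − 34.3) = 257×4.18×(34.3 − 29.4)
26297 c = 5263.9  ⇒  c ≈ 0.2002 J/(g·°C)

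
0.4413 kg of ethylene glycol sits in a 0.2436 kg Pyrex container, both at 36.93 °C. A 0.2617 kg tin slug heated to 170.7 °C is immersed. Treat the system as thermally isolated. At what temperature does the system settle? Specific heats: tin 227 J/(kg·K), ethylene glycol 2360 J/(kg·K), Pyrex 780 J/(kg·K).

Net heat exchanged in the isolated system is zero:
0.2617·227·(T − 170.7) + 0.4413·2360·(T − 36.93) + 0.2436·780·(T − 36.93) = 0
1290.9 T = 55619
T = 55619 / 1290.9 = 43.1 °C

T_f ≈ 43.1 °C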